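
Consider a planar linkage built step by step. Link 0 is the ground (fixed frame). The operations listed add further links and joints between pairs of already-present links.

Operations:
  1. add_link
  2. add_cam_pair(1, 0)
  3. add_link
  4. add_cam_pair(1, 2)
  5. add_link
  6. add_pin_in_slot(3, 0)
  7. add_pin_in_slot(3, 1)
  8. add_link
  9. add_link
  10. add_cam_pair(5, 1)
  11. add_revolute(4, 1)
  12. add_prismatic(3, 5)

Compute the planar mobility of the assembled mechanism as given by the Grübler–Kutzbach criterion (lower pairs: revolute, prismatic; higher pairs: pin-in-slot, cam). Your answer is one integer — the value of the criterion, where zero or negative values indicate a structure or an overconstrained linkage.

L=1 J1=0 J2=0
add link → L=2 J1=0 J2=0
C@1,0 dof=2 J2 → L=2 J1=0 J2=1
add link → L=3 J1=0 J2=1
C@1,2 dof=2 J2 → L=3 J1=0 J2=2
add link → L=4 J1=0 J2=2
PS@3,0 dof=2 J2 → L=4 J1=0 J2=3
PS@3,1 dof=2 J2 → L=4 J1=0 J2=4
add link → L=5 J1=0 J2=4
add link → L=6 J1=0 J2=4
C@5,1 dof=2 J2 → L=6 J1=0 J2=5
R@4,1 dof=1 J1 → L=6 J1=1 J2=5
P@3,5 dof=1 J1 → L=6 J1=2 J2=5
M=3(L−1)−2J1−J2=3·5−2·2−5=6

M = 6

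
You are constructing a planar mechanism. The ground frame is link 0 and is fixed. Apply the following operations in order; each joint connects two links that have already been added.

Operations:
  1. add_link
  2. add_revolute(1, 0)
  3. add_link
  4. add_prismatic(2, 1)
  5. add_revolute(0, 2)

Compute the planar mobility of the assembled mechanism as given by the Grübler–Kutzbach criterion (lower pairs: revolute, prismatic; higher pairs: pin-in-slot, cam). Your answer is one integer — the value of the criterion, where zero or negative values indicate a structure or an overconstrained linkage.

L=1 J1=0 J2=0
add link → L=2 J1=0 J2=0
R@1,0 dof=1 J1 → L=2 J1=1 J2=0
add link → L=3 J1=1 J2=0
P@2,1 dof=1 J1 → L=3 J1=2 J2=0
R@0,2 dof=1 J1 → L=3 J1=3 J2=0
M=3(L−1)−2J1−J2=3·2−2·3−0=0

M = 0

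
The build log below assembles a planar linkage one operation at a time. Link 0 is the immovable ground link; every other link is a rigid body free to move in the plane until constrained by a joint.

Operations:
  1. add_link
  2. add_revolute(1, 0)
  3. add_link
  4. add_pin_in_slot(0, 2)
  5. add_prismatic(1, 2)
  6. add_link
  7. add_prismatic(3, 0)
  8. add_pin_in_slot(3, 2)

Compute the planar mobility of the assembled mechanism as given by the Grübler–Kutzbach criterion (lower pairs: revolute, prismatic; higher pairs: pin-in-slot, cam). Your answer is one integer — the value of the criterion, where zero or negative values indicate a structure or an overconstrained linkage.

M = 1

link 0 = ground. State L|J1|J2 = 1|0|0
+link1  2|0|0
R(1,0) f=1→J1  2|1|0
+link2  3|1|0
PS(0,2) f=2→J2  3|1|1
P(1,2) f=1→J1  3|2|1
+link3  4|2|1
P(3,0) f=1→J1  4|3|1
PS(3,2) f=2→J2  4|3|2
M = 3(4−1)−2·3−2 = 9−6−2 = 1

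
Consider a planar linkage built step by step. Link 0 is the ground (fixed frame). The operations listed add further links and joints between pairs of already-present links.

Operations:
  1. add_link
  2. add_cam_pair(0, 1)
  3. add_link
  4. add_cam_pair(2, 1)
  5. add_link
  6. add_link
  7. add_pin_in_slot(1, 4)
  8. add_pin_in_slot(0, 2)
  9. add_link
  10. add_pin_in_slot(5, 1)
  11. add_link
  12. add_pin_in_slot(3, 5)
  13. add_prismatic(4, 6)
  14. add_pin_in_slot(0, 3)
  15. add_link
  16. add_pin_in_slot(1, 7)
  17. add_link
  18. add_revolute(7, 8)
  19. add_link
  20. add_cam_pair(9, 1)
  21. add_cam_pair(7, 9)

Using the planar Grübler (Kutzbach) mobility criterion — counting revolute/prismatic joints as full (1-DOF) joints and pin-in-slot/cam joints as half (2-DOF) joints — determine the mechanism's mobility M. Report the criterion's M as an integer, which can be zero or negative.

M = 13

ground; <1,0,0>
#1 <2,0,0>
C:0↔1 J2 <2,0,1>
#2 <3,0,1>
C:2↔1 J2 <3,0,2>
#3 <4,0,2>
#4 <5,0,2>
PS:1↔4 J2 <5,0,3>
PS:0↔2 J2 <5,0,4>
#5 <6,0,4>
PS:5↔1 J2 <6,0,5>
#6 <7,0,5>
PS:3↔5 J2 <7,0,6>
P:4↔6 J1 <7,1,6>
PS:0↔3 J2 <7,1,7>
#7 <8,1,7>
PS:1↔7 J2 <8,1,8>
#8 <9,1,8>
R:7↔8 J1 <9,2,8>
#9 <10,2,8>
C:9↔1 J2 <10,2,9>
C:7↔9 J2 <10,2,10>
3×9 − 2×2 − 1×10 = 13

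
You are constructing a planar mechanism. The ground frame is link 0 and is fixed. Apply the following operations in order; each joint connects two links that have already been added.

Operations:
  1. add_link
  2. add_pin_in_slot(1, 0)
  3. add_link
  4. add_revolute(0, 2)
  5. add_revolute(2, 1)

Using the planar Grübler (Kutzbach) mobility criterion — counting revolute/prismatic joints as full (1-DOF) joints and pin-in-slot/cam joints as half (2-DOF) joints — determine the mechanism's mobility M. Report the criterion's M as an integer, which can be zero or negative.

M = 1

(L,J1,J2)=(1,0,0); link0 fixed
link1: (2,0,0)
PS 1-0 [J2]: (2,0,1)
link2: (3,0,1)
R 0-2 [J1]: (3,1,1)
R 2-1 [J1]: (3,2,1)
Grübler: 3·2 − 2·2 − 1 = 1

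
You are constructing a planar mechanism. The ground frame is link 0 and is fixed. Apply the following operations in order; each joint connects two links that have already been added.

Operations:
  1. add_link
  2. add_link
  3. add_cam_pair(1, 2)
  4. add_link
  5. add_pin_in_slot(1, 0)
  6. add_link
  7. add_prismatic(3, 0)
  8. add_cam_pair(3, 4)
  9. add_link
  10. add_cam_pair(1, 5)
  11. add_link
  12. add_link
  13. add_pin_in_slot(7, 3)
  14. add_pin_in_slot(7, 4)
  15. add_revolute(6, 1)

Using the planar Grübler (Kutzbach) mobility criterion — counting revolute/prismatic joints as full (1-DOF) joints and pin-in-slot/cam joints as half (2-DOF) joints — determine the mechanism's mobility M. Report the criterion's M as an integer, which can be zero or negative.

link 0 = ground. State L|J1|J2 = 1|0|0
+link1  2|0|0
+link2  3|0|0
C(1,2) f=2→J2  3|0|1
+link3  4|0|1
PS(1,0) f=2→J2  4|0|2
+link4  5|0|2
P(3,0) f=1→J1  5|1|2
C(3,4) f=2→J2  5|1|3
+link5  6|1|3
C(1,5) f=2→J2  6|1|4
+link6  7|1|4
+link7  8|1|4
PS(7,3) f=2→J2  8|1|5
PS(7,4) f=2→J2  8|1|6
R(6,1) f=1→J1  8|2|6
M = 3(8−1)−2·2−6 = 21−4−6 = 11

M = 11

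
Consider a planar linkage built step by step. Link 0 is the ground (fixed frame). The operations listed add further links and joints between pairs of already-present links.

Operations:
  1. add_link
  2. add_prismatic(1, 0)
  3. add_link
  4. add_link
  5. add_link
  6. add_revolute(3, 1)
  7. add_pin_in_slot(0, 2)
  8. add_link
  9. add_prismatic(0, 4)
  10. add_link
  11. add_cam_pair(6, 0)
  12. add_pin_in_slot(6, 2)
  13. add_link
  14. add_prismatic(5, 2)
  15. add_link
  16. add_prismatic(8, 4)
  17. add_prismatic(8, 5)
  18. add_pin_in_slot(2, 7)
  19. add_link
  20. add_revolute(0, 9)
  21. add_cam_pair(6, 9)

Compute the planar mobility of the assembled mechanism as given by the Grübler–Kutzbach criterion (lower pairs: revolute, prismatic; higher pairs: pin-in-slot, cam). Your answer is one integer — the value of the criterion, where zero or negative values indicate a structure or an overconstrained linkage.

M = 8

ground; <1,0,0>
#1 <2,0,0>
P:1↔0 J1 <2,1,0>
#2 <3,1,0>
#3 <4,1,0>
#4 <5,1,0>
R:3↔1 J1 <5,2,0>
PS:0↔2 J2 <5,2,1>
#5 <6,2,1>
P:0↔4 J1 <6,3,1>
#6 <7,3,1>
C:6↔0 J2 <7,3,2>
PS:6↔2 J2 <7,3,3>
#7 <8,3,3>
P:5↔2 J1 <8,4,3>
#8 <9,4,3>
P:8↔4 J1 <9,5,3>
P:8↔5 J1 <9,6,3>
PS:2↔7 J2 <9,6,4>
#9 <10,6,4>
R:0↔9 J1 <10,7,4>
C:6↔9 J2 <10,7,5>
3×9 − 2×7 − 1×5 = 8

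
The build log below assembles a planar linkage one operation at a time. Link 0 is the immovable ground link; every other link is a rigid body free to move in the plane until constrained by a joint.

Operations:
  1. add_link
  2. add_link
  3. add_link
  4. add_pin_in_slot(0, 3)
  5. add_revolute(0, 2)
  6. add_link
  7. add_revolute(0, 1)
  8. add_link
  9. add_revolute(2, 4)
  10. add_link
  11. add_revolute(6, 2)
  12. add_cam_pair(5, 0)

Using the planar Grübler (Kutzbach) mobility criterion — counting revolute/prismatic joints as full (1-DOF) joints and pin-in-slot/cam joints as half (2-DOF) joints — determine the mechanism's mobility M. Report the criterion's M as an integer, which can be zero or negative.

(L,J1,J2)=(1,0,0); link0 fixed
link1: (2,0,0)
link2: (3,0,0)
link3: (4,0,0)
PS 0-3 [J2]: (4,0,1)
R 0-2 [J1]: (4,1,1)
link4: (5,1,1)
R 0-1 [J1]: (5,2,1)
link5: (6,2,1)
R 2-4 [J1]: (6,3,1)
link6: (7,3,1)
R 6-2 [J1]: (7,4,1)
C 5-0 [J2]: (7,4,2)
Grübler: 3·6 − 2·4 − 2 = 8

M = 8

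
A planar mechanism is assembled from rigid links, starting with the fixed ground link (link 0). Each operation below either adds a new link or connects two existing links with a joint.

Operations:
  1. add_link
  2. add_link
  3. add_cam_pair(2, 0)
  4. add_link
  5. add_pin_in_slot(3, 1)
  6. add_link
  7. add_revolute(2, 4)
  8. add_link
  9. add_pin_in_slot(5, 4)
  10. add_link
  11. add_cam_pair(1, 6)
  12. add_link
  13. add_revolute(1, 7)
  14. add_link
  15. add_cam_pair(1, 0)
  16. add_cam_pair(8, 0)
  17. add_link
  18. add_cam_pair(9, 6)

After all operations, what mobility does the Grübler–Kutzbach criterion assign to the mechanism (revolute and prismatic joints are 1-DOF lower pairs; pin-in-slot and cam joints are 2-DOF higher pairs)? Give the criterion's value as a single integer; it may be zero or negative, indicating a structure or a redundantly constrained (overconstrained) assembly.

M = 16

ground; <1,0,0>
#1 <2,0,0>
#2 <3,0,0>
C:2↔0 J2 <3,0,1>
#3 <4,0,1>
PS:3↔1 J2 <4,0,2>
#4 <5,0,2>
R:2↔4 J1 <5,1,2>
#5 <6,1,2>
PS:5↔4 J2 <6,1,3>
#6 <7,1,3>
C:1↔6 J2 <7,1,4>
#7 <8,1,4>
R:1↔7 J1 <8,2,4>
#8 <9,2,4>
C:1↔0 J2 <9,2,5>
C:8↔0 J2 <9,2,6>
#9 <10,2,6>
C:9↔6 J2 <10,2,7>
3×9 − 2×2 − 1×7 = 16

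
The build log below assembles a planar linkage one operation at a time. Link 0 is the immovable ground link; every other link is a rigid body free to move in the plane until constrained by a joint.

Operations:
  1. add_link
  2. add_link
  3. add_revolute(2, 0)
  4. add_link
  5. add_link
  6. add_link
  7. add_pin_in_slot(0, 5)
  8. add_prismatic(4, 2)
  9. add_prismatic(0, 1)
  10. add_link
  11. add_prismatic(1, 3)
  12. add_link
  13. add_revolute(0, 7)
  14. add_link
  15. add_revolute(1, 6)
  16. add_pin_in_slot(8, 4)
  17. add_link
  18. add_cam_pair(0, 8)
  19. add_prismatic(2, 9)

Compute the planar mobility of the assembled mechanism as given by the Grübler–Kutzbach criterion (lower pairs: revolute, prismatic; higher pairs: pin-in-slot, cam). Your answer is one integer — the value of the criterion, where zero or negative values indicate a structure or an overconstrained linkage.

M = 10

(L,J1,J2)=(1,0,0); link0 fixed
link1: (2,0,0)
link2: (3,0,0)
R 2-0 [J1]: (3,1,0)
link3: (4,1,0)
link4: (5,1,0)
link5: (6,1,0)
PS 0-5 [J2]: (6,1,1)
P 4-2 [J1]: (6,2,1)
P 0-1 [J1]: (6,3,1)
link6: (7,3,1)
P 1-3 [J1]: (7,4,1)
link7: (8,4,1)
R 0-7 [J1]: (8,5,1)
link8: (9,5,1)
R 1-6 [J1]: (9,6,1)
PS 8-4 [J2]: (9,6,2)
link9: (10,6,2)
C 0-8 [J2]: (10,6,3)
P 2-9 [J1]: (10,7,3)
Grübler: 3·9 − 2·7 − 3 = 10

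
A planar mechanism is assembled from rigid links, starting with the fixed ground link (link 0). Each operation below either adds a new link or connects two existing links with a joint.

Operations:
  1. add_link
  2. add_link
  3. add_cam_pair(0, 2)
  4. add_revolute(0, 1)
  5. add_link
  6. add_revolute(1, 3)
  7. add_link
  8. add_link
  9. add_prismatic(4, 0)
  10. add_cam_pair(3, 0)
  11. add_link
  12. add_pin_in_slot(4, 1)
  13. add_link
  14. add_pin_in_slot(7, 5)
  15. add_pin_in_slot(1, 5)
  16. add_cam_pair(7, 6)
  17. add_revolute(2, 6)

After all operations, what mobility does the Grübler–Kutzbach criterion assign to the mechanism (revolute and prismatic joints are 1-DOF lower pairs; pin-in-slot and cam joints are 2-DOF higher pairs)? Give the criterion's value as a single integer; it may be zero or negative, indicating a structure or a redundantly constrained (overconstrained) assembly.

M = 7

link 0 = ground. State L|J1|J2 = 1|0|0
+link1  2|0|0
+link2  3|0|0
C(0,2) f=2→J2  3|0|1
R(0,1) f=1→J1  3|1|1
+link3  4|1|1
R(1,3) f=1→J1  4|2|1
+link4  5|2|1
+link5  6|2|1
P(4,0) f=1→J1  6|3|1
C(3,0) f=2→J2  6|3|2
+link6  7|3|2
PS(4,1) f=2→J2  7|3|3
+link7  8|3|3
PS(7,5) f=2→J2  8|3|4
PS(1,5) f=2→J2  8|3|5
C(7,6) f=2→J2  8|3|6
R(2,6) f=1→J1  8|4|6
M = 3(8−1)−2·4−6 = 21−8−6 = 7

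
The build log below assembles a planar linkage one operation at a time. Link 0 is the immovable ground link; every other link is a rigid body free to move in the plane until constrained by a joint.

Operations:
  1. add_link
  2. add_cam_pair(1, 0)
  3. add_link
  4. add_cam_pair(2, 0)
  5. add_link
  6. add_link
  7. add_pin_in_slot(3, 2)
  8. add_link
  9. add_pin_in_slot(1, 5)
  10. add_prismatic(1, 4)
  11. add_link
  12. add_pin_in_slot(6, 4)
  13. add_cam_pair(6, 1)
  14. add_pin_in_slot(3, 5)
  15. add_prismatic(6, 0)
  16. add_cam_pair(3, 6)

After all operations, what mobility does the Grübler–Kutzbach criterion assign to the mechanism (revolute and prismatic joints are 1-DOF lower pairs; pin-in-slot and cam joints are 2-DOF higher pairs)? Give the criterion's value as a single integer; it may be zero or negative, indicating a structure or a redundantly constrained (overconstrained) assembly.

M = 6

L=1 J1=0 J2=0
add link → L=2 J1=0 J2=0
C@1,0 dof=2 J2 → L=2 J1=0 J2=1
add link → L=3 J1=0 J2=1
C@2,0 dof=2 J2 → L=3 J1=0 J2=2
add link → L=4 J1=0 J2=2
add link → L=5 J1=0 J2=2
PS@3,2 dof=2 J2 → L=5 J1=0 J2=3
add link → L=6 J1=0 J2=3
PS@1,5 dof=2 J2 → L=6 J1=0 J2=4
P@1,4 dof=1 J1 → L=6 J1=1 J2=4
add link → L=7 J1=1 J2=4
PS@6,4 dof=2 J2 → L=7 J1=1 J2=5
C@6,1 dof=2 J2 → L=7 J1=1 J2=6
PS@3,5 dof=2 J2 → L=7 J1=1 J2=7
P@6,0 dof=1 J1 → L=7 J1=2 J2=7
C@3,6 dof=2 J2 → L=7 J1=2 J2=8
M=3(L−1)−2J1−J2=3·6−2·2−8=6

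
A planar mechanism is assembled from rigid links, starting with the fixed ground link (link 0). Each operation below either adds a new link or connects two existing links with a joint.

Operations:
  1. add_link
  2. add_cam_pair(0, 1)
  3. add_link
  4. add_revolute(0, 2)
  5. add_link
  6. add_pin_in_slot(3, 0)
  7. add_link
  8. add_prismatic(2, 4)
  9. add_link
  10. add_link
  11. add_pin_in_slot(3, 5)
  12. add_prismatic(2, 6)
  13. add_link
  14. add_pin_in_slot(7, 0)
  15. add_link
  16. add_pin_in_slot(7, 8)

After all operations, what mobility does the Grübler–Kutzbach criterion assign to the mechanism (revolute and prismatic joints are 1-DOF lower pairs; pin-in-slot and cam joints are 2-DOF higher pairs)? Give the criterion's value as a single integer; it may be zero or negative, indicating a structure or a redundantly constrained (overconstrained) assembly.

M = 13

ground; <1,0,0>
#1 <2,0,0>
C:0↔1 J2 <2,0,1>
#2 <3,0,1>
R:0↔2 J1 <3,1,1>
#3 <4,1,1>
PS:3↔0 J2 <4,1,2>
#4 <5,1,2>
P:2↔4 J1 <5,2,2>
#5 <6,2,2>
#6 <7,2,2>
PS:3↔5 J2 <7,2,3>
P:2↔6 J1 <7,3,3>
#7 <8,3,3>
PS:7↔0 J2 <8,3,4>
#8 <9,3,4>
PS:7↔8 J2 <9,3,5>
3×8 − 2×3 − 1×5 = 13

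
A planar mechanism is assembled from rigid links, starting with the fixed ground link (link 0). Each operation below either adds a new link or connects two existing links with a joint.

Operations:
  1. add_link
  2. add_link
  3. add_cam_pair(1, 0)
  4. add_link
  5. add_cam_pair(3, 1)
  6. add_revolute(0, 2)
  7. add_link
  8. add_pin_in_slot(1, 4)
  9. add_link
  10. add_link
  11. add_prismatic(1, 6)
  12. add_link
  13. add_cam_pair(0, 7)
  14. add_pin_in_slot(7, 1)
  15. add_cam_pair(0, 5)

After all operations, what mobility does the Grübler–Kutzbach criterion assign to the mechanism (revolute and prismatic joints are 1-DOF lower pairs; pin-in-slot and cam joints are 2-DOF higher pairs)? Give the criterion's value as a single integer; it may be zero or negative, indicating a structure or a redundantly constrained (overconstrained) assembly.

M = 11

ground; <1,0,0>
#1 <2,0,0>
#2 <3,0,0>
C:1↔0 J2 <3,0,1>
#3 <4,0,1>
C:3↔1 J2 <4,0,2>
R:0↔2 J1 <4,1,2>
#4 <5,1,2>
PS:1↔4 J2 <5,1,3>
#5 <6,1,3>
#6 <7,1,3>
P:1↔6 J1 <7,2,3>
#7 <8,2,3>
C:0↔7 J2 <8,2,4>
PS:7↔1 J2 <8,2,5>
C:0↔5 J2 <8,2,6>
3×7 − 2×2 − 1×6 = 11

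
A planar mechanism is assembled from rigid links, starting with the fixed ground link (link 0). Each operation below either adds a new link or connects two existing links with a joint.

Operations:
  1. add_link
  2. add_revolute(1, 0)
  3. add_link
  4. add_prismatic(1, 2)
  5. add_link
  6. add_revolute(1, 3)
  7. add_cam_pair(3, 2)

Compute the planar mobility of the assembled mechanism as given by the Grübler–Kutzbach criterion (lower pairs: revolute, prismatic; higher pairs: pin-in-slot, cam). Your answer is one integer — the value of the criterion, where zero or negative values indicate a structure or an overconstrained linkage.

[1;0;0] (link 0 is ground)
L+ [2;0;0]
R(1,0)∈J1 [2;1;0]
L+ [3;1;0]
P(1,2)∈J1 [3;2;0]
L+ [4;2;0]
R(1,3)∈J1 [4;3;0]
C(3,2)∈J2 [4;3;1]
mobility = 9 − 6 − 1 = 2

M = 2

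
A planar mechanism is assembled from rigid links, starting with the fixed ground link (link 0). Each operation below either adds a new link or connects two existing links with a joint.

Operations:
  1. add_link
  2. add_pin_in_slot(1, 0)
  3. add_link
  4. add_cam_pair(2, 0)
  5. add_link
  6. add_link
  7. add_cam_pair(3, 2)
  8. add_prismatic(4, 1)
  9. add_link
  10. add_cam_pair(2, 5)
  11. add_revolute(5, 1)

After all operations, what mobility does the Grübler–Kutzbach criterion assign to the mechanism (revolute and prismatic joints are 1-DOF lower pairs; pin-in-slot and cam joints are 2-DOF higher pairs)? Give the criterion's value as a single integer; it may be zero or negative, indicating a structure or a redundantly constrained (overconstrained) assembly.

M = 7

L=1 J1=0 J2=0
add link → L=2 J1=0 J2=0
PS@1,0 dof=2 J2 → L=2 J1=0 J2=1
add link → L=3 J1=0 J2=1
C@2,0 dof=2 J2 → L=3 J1=0 J2=2
add link → L=4 J1=0 J2=2
add link → L=5 J1=0 J2=2
C@3,2 dof=2 J2 → L=5 J1=0 J2=3
P@4,1 dof=1 J1 → L=5 J1=1 J2=3
add link → L=6 J1=1 J2=3
C@2,5 dof=2 J2 → L=6 J1=1 J2=4
R@5,1 dof=1 J1 → L=6 J1=2 J2=4
M=3(L−1)−2J1−J2=3·5−2·2−4=7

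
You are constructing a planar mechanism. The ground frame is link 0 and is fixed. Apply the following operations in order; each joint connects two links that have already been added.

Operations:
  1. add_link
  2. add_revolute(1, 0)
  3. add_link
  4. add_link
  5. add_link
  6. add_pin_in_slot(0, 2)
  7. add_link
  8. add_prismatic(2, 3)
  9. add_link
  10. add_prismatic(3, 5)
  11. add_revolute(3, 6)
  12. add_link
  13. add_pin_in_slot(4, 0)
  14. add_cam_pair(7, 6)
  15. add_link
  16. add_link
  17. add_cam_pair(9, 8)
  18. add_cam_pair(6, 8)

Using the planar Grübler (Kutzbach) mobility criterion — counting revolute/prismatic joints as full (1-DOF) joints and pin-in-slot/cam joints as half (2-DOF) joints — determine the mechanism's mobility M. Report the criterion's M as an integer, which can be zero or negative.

L=1 J1=0 J2=0
add link → L=2 J1=0 J2=0
R@1,0 dof=1 J1 → L=2 J1=1 J2=0
add link → L=3 J1=1 J2=0
add link → L=4 J1=1 J2=0
add link → L=5 J1=1 J2=0
PS@0,2 dof=2 J2 → L=5 J1=1 J2=1
add link → L=6 J1=1 J2=1
P@2,3 dof=1 J1 → L=6 J1=2 J2=1
add link → L=7 J1=2 J2=1
P@3,5 dof=1 J1 → L=7 J1=3 J2=1
R@3,6 dof=1 J1 → L=7 J1=4 J2=1
add link → L=8 J1=4 J2=1
PS@4,0 dof=2 J2 → L=8 J1=4 J2=2
C@7,6 dof=2 J2 → L=8 J1=4 J2=3
add link → L=9 J1=4 J2=3
add link → L=10 J1=4 J2=3
C@9,8 dof=2 J2 → L=10 J1=4 J2=4
C@6,8 dof=2 J2 → L=10 J1=4 J2=5
M=3(L−1)−2J1−J2=3·9−2·4−5=14

M = 14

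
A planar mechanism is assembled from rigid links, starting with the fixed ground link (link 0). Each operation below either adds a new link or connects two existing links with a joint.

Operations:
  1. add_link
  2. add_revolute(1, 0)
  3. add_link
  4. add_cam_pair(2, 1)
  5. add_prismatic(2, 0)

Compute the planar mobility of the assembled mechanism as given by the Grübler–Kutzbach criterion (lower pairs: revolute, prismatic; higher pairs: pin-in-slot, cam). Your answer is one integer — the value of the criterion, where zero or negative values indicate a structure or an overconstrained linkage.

M = 1

ground; <1,0,0>
#1 <2,0,0>
R:1↔0 J1 <2,1,0>
#2 <3,1,0>
C:2↔1 J2 <3,1,1>
P:2↔0 J1 <3,2,1>
3×2 − 2×2 − 1×1 = 1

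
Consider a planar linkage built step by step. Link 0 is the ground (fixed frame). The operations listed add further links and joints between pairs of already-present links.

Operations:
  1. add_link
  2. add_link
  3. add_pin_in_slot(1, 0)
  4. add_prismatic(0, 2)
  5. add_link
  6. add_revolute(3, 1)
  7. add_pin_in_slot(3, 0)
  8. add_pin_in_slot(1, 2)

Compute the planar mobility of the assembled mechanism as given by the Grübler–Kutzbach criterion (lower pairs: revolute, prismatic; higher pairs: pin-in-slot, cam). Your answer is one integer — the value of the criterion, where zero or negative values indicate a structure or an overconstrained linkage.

[1;0;0] (link 0 is ground)
L+ [2;0;0]
L+ [3;0;0]
PS(1,0)∈J2 [3;0;1]
P(0,2)∈J1 [3;1;1]
L+ [4;1;1]
R(3,1)∈J1 [4;2;1]
PS(3,0)∈J2 [4;2;2]
PS(1,2)∈J2 [4;2;3]
mobility = 9 − 4 − 3 = 2

M = 2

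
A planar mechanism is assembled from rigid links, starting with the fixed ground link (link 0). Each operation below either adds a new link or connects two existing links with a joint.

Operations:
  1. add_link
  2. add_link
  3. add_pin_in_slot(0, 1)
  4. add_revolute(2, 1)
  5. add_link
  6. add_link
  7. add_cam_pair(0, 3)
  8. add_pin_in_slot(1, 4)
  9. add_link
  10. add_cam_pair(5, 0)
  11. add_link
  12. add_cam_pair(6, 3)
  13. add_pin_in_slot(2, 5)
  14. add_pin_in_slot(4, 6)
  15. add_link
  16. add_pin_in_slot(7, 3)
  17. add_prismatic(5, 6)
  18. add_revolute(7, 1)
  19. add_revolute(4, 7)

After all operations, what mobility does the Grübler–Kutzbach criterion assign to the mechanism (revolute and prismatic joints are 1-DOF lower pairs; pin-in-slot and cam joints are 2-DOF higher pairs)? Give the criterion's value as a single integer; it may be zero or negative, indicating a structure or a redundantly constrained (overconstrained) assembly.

M = 5

ground; <1,0,0>
#1 <2,0,0>
#2 <3,0,0>
PS:0↔1 J2 <3,0,1>
R:2↔1 J1 <3,1,1>
#3 <4,1,1>
#4 <5,1,1>
C:0↔3 J2 <5,1,2>
PS:1↔4 J2 <5,1,3>
#5 <6,1,3>
C:5↔0 J2 <6,1,4>
#6 <7,1,4>
C:6↔3 J2 <7,1,5>
PS:2↔5 J2 <7,1,6>
PS:4↔6 J2 <7,1,7>
#7 <8,1,7>
PS:7↔3 J2 <8,1,8>
P:5↔6 J1 <8,2,8>
R:7↔1 J1 <8,3,8>
R:4↔7 J1 <8,4,8>
3×7 − 2×4 − 1×8 = 5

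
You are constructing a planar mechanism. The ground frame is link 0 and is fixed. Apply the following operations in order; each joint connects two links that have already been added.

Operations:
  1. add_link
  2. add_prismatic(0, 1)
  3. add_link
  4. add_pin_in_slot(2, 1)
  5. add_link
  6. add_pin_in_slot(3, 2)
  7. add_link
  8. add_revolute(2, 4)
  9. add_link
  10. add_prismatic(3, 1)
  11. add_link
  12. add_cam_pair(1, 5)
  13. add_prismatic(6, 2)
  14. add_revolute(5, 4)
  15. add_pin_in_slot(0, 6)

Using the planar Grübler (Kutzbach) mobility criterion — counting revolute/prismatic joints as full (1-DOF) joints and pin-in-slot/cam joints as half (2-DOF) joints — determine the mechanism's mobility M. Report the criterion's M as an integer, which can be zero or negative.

ground; <1,0,0>
#1 <2,0,0>
P:0↔1 J1 <2,1,0>
#2 <3,1,0>
PS:2↔1 J2 <3,1,1>
#3 <4,1,1>
PS:3↔2 J2 <4,1,2>
#4 <5,1,2>
R:2↔4 J1 <5,2,2>
#5 <6,2,2>
P:3↔1 J1 <6,3,2>
#6 <7,3,2>
C:1↔5 J2 <7,3,3>
P:6↔2 J1 <7,4,3>
R:5↔4 J1 <7,5,3>
PS:0↔6 J2 <7,5,4>
3×6 − 2×5 − 1×4 = 4

M = 4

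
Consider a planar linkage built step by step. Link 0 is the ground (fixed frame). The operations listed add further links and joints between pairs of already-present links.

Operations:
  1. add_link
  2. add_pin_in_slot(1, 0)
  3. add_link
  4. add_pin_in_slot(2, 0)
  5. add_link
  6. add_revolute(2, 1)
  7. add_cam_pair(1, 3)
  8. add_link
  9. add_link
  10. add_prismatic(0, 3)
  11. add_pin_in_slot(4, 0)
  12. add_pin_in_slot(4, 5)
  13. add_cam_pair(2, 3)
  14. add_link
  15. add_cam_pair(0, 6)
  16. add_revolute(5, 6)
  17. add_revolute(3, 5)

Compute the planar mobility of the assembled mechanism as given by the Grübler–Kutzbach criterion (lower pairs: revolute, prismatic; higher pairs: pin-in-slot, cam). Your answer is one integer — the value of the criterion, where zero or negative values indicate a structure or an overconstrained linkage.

[1;0;0] (link 0 is ground)
L+ [2;0;0]
PS(1,0)∈J2 [2;0;1]
L+ [3;0;1]
PS(2,0)∈J2 [3;0;2]
L+ [4;0;2]
R(2,1)∈J1 [4;1;2]
C(1,3)∈J2 [4;1;3]
L+ [5;1;3]
L+ [6;1;3]
P(0,3)∈J1 [6;2;3]
PS(4,0)∈J2 [6;2;4]
PS(4,5)∈J2 [6;2;5]
C(2,3)∈J2 [6;2;6]
L+ [7;2;6]
C(0,6)∈J2 [7;2;7]
R(5,6)∈J1 [7;3;7]
R(3,5)∈J1 [7;4;7]
mobility = 18 − 8 − 7 = 3

M = 3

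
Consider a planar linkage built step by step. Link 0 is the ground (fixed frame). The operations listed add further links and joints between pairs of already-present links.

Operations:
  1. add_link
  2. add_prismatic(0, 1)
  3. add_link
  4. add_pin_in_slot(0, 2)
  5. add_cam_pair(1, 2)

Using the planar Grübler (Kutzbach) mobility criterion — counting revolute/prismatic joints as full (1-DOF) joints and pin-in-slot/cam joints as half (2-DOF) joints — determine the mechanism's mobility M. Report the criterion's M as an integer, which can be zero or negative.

M = 2

link 0 = ground. State L|J1|J2 = 1|0|0
+link1  2|0|0
P(0,1) f=1→J1  2|1|0
+link2  3|1|0
PS(0,2) f=2→J2  3|1|1
C(1,2) f=2→J2  3|1|2
M = 3(3−1)−2·1−2 = 6−2−2 = 2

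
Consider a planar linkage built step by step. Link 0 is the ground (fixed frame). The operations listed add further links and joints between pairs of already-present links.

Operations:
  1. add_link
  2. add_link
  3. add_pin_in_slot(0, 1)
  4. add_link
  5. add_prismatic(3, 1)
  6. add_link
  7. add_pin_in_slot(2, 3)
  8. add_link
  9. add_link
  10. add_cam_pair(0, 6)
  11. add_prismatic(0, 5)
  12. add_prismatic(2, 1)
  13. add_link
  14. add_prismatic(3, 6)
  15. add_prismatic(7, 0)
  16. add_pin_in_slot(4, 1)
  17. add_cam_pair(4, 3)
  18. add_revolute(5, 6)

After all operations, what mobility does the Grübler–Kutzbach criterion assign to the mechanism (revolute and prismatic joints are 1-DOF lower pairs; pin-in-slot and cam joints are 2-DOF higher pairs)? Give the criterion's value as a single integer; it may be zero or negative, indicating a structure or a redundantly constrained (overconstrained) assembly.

link 0 = ground. State L|J1|J2 = 1|0|0
+link1  2|0|0
+link2  3|0|0
PS(0,1) f=2→J2  3|0|1
+link3  4|0|1
P(3,1) f=1→J1  4|1|1
+link4  5|1|1
PS(2,3) f=2→J2  5|1|2
+link5  6|1|2
+link6  7|1|2
C(0,6) f=2→J2  7|1|3
P(0,5) f=1→J1  7|2|3
P(2,1) f=1→J1  7|3|3
+link7  8|3|3
P(3,6) f=1→J1  8|4|3
P(7,0) f=1→J1  8|5|3
PS(4,1) f=2→J2  8|5|4
C(4,3) f=2→J2  8|5|5
R(5,6) f=1→J1  8|6|5
M = 3(8−1)−2·6−5 = 21−12−5 = 4

M = 4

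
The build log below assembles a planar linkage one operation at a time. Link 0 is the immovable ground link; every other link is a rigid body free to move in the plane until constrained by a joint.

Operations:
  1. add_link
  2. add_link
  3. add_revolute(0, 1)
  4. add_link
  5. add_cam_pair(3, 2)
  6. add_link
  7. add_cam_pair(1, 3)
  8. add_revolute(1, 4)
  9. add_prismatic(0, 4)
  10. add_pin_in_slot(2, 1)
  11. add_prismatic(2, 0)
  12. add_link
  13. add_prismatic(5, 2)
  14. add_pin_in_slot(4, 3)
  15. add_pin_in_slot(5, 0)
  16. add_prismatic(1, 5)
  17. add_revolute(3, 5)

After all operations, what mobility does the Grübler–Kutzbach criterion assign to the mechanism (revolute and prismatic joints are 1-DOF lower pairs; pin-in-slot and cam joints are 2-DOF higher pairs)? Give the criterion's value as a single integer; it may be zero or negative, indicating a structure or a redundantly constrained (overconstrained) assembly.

L=1 J1=0 J2=0
add link → L=2 J1=0 J2=0
add link → L=3 J1=0 J2=0
R@0,1 dof=1 J1 → L=3 J1=1 J2=0
add link → L=4 J1=1 J2=0
C@3,2 dof=2 J2 → L=4 J1=1 J2=1
add link → L=5 J1=1 J2=1
C@1,3 dof=2 J2 → L=5 J1=1 J2=2
R@1,4 dof=1 J1 → L=5 J1=2 J2=2
P@0,4 dof=1 J1 → L=5 J1=3 J2=2
PS@2,1 dof=2 J2 → L=5 J1=3 J2=3
P@2,0 dof=1 J1 → L=5 J1=4 J2=3
add link → L=6 J1=4 J2=3
P@5,2 dof=1 J1 → L=6 J1=5 J2=3
PS@4,3 dof=2 J2 → L=6 J1=5 J2=4
PS@5,0 dof=2 J2 → L=6 J1=5 J2=5
P@1,5 dof=1 J1 → L=6 J1=6 J2=5
R@3,5 dof=1 J1 → L=6 J1=7 J2=5
M=3(L−1)−2J1−J2=3·5−2·7−5=-4

M = -4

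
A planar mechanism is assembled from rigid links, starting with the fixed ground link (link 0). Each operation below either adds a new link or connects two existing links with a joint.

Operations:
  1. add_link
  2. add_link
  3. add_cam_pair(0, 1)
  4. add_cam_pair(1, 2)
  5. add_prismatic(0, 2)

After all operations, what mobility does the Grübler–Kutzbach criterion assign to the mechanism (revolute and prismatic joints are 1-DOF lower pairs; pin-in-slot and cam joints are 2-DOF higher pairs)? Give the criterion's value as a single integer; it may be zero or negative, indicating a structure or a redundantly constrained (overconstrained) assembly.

L=1 J1=0 J2=0
add link → L=2 J1=0 J2=0
add link → L=3 J1=0 J2=0
C@0,1 dof=2 J2 → L=3 J1=0 J2=1
C@1,2 dof=2 J2 → L=3 J1=0 J2=2
P@0,2 dof=1 J1 → L=3 J1=1 J2=2
M=3(L−1)−2J1−J2=3·2−2·1−2=2

M = 2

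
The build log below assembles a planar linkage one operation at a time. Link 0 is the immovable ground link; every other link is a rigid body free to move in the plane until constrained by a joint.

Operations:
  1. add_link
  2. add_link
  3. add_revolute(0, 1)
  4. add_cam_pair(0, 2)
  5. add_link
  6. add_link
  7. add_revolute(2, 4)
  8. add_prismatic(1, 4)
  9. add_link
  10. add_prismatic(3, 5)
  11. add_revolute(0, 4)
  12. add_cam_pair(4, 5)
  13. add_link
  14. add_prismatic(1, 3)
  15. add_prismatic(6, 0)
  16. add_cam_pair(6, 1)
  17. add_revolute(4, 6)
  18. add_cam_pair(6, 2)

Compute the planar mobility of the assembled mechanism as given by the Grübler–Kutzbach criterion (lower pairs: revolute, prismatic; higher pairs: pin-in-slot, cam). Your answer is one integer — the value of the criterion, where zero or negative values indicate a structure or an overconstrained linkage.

M = -2

[1;0;0] (link 0 is ground)
L+ [2;0;0]
L+ [3;0;0]
R(0,1)∈J1 [3;1;0]
C(0,2)∈J2 [3;1;1]
L+ [4;1;1]
L+ [5;1;1]
R(2,4)∈J1 [5;2;1]
P(1,4)∈J1 [5;3;1]
L+ [6;3;1]
P(3,5)∈J1 [6;4;1]
R(0,4)∈J1 [6;5;1]
C(4,5)∈J2 [6;5;2]
L+ [7;5;2]
P(1,3)∈J1 [7;6;2]
P(6,0)∈J1 [7;7;2]
C(6,1)∈J2 [7;7;3]
R(4,6)∈J1 [7;8;3]
C(6,2)∈J2 [7;8;4]
mobility = 18 − 16 − 4 = -2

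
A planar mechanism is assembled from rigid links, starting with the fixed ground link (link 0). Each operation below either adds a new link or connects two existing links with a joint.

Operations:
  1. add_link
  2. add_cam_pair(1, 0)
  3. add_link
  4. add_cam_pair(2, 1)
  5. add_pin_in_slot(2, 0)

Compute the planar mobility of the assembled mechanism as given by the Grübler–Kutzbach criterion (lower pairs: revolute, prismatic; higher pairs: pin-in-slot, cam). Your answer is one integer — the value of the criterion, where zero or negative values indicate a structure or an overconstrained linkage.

M = 3

L=1 J1=0 J2=0
add link → L=2 J1=0 J2=0
C@1,0 dof=2 J2 → L=2 J1=0 J2=1
add link → L=3 J1=0 J2=1
C@2,1 dof=2 J2 → L=3 J1=0 J2=2
PS@2,0 dof=2 J2 → L=3 J1=0 J2=3
M=3(L−1)−2J1−J2=3·2−2·0−3=3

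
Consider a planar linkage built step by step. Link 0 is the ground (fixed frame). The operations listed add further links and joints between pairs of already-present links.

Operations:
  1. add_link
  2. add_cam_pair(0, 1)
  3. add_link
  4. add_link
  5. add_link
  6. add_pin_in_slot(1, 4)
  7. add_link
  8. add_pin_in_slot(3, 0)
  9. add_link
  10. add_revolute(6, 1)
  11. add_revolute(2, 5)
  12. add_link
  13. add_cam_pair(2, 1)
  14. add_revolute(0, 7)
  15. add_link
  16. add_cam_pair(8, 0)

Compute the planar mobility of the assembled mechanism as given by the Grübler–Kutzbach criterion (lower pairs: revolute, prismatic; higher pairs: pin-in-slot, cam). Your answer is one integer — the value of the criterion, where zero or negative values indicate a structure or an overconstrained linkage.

ground; <1,0,0>
#1 <2,0,0>
C:0↔1 J2 <2,0,1>
#2 <3,0,1>
#3 <4,0,1>
#4 <5,0,1>
PS:1↔4 J2 <5,0,2>
#5 <6,0,2>
PS:3↔0 J2 <6,0,3>
#6 <7,0,3>
R:6↔1 J1 <7,1,3>
R:2↔5 J1 <7,2,3>
#7 <8,2,3>
C:2↔1 J2 <8,2,4>
R:0↔7 J1 <8,3,4>
#8 <9,3,4>
C:8↔0 J2 <9,3,5>
3×8 − 2×3 − 1×5 = 13

M = 13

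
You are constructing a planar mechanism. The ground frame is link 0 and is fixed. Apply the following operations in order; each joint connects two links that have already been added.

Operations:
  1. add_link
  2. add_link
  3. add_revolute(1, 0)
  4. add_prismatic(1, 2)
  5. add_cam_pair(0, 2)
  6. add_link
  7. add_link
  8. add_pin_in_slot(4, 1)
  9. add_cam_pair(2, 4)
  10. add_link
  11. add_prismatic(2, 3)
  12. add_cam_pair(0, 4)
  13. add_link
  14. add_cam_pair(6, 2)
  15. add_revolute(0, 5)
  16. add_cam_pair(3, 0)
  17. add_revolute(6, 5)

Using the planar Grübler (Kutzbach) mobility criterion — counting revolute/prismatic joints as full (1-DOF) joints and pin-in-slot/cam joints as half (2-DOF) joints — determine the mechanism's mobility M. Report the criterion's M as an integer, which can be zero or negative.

(L,J1,J2)=(1,0,0); link0 fixed
link1: (2,0,0)
link2: (3,0,0)
R 1-0 [J1]: (3,1,0)
P 1-2 [J1]: (3,2,0)
C 0-2 [J2]: (3,2,1)
link3: (4,2,1)
link4: (5,2,1)
PS 4-1 [J2]: (5,2,2)
C 2-4 [J2]: (5,2,3)
link5: (6,2,3)
P 2-3 [J1]: (6,3,3)
C 0-4 [J2]: (6,3,4)
link6: (7,3,4)
C 6-2 [J2]: (7,3,5)
R 0-5 [J1]: (7,4,5)
C 3-0 [J2]: (7,4,6)
R 6-5 [J1]: (7,5,6)
Grübler: 3·6 − 2·5 − 6 = 2

M = 2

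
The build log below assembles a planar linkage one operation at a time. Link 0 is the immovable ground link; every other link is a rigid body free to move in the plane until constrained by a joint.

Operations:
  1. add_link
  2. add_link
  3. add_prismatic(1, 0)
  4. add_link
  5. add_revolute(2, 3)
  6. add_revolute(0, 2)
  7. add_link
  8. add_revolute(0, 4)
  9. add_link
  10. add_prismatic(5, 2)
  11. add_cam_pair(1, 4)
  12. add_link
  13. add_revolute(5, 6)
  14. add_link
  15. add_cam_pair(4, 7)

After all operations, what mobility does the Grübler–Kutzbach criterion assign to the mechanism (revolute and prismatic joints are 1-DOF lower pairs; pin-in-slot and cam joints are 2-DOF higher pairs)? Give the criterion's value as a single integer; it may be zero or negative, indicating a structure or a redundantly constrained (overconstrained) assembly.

M = 7

ground; <1,0,0>
#1 <2,0,0>
#2 <3,0,0>
P:1↔0 J1 <3,1,0>
#3 <4,1,0>
R:2↔3 J1 <4,2,0>
R:0↔2 J1 <4,3,0>
#4 <5,3,0>
R:0↔4 J1 <5,4,0>
#5 <6,4,0>
P:5↔2 J1 <6,5,0>
C:1↔4 J2 <6,5,1>
#6 <7,5,1>
R:5↔6 J1 <7,6,1>
#7 <8,6,1>
C:4↔7 J2 <8,6,2>
3×7 − 2×6 − 1×2 = 7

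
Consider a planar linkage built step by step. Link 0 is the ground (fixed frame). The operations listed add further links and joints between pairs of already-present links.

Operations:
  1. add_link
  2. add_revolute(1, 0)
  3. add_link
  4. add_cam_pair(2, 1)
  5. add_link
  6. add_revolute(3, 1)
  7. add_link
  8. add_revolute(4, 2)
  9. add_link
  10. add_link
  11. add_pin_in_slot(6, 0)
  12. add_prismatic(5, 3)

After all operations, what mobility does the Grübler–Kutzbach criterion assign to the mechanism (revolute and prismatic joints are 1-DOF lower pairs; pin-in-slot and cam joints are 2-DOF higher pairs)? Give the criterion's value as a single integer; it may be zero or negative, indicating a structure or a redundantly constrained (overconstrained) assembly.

M = 8

ground; <1,0,0>
#1 <2,0,0>
R:1↔0 J1 <2,1,0>
#2 <3,1,0>
C:2↔1 J2 <3,1,1>
#3 <4,1,1>
R:3↔1 J1 <4,2,1>
#4 <5,2,1>
R:4↔2 J1 <5,3,1>
#5 <6,3,1>
#6 <7,3,1>
PS:6↔0 J2 <7,3,2>
P:5↔3 J1 <7,4,2>
3×6 − 2×4 − 1×2 = 8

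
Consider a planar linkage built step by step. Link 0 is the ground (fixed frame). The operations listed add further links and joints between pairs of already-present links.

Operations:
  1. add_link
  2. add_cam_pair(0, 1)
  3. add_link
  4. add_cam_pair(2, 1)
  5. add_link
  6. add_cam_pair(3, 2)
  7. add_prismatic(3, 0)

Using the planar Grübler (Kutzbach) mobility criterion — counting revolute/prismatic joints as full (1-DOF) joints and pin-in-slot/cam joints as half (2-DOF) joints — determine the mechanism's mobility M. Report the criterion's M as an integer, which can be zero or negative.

ground; <1,0,0>
#1 <2,0,0>
C:0↔1 J2 <2,0,1>
#2 <3,0,1>
C:2↔1 J2 <3,0,2>
#3 <4,0,2>
C:3↔2 J2 <4,0,3>
P:3↔0 J1 <4,1,3>
3×3 − 2×1 − 1×3 = 4

M = 4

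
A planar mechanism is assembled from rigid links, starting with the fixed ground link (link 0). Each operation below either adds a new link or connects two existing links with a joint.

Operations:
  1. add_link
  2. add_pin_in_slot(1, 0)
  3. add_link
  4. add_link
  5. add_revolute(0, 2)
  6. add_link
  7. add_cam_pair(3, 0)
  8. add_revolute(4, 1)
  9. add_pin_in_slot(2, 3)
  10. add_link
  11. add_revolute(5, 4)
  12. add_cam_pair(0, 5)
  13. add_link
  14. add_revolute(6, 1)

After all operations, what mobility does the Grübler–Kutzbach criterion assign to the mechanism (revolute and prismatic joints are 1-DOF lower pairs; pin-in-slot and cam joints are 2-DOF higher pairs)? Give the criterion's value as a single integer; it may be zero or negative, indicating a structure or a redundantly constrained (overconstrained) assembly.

M = 6

ground; <1,0,0>
#1 <2,0,0>
PS:1↔0 J2 <2,0,1>
#2 <3,0,1>
#3 <4,0,1>
R:0↔2 J1 <4,1,1>
#4 <5,1,1>
C:3↔0 J2 <5,1,2>
R:4↔1 J1 <5,2,2>
PS:2↔3 J2 <5,2,3>
#5 <6,2,3>
R:5↔4 J1 <6,3,3>
C:0↔5 J2 <6,3,4>
#6 <7,3,4>
R:6↔1 J1 <7,4,4>
3×6 − 2×4 − 1×4 = 6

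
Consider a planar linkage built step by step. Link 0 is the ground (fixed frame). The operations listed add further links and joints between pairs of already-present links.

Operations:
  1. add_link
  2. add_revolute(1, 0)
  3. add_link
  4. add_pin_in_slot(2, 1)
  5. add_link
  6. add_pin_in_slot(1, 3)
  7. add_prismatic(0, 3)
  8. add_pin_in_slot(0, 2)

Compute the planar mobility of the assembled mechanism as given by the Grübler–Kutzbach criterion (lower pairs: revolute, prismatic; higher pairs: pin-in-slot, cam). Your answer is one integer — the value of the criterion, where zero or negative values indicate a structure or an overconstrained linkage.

M = 2

(L,J1,J2)=(1,0,0); link0 fixed
link1: (2,0,0)
R 1-0 [J1]: (2,1,0)
link2: (3,1,0)
PS 2-1 [J2]: (3,1,1)
link3: (4,1,1)
PS 1-3 [J2]: (4,1,2)
P 0-3 [J1]: (4,2,2)
PS 0-2 [J2]: (4,2,3)
Grübler: 3·3 − 2·2 − 3 = 2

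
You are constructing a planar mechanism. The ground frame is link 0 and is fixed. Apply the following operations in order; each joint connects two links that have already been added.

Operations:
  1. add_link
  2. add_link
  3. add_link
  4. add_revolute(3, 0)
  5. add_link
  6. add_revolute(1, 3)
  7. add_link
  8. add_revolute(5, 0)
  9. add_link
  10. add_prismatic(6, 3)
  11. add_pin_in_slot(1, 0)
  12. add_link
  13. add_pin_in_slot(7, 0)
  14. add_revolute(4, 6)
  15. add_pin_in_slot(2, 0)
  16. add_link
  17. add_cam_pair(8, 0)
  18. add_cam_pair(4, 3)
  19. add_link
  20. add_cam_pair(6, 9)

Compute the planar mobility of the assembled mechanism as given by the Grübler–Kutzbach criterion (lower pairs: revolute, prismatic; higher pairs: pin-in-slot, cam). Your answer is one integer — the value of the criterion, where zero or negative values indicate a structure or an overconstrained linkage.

M = 11

ground; <1,0,0>
#1 <2,0,0>
#2 <3,0,0>
#3 <4,0,0>
R:3↔0 J1 <4,1,0>
#4 <5,1,0>
R:1↔3 J1 <5,2,0>
#5 <6,2,0>
R:5↔0 J1 <6,3,0>
#6 <7,3,0>
P:6↔3 J1 <7,4,0>
PS:1↔0 J2 <7,4,1>
#7 <8,4,1>
PS:7↔0 J2 <8,4,2>
R:4↔6 J1 <8,5,2>
PS:2↔0 J2 <8,5,3>
#8 <9,5,3>
C:8↔0 J2 <9,5,4>
C:4↔3 J2 <9,5,5>
#9 <10,5,5>
C:6↔9 J2 <10,5,6>
3×9 − 2×5 − 1×6 = 11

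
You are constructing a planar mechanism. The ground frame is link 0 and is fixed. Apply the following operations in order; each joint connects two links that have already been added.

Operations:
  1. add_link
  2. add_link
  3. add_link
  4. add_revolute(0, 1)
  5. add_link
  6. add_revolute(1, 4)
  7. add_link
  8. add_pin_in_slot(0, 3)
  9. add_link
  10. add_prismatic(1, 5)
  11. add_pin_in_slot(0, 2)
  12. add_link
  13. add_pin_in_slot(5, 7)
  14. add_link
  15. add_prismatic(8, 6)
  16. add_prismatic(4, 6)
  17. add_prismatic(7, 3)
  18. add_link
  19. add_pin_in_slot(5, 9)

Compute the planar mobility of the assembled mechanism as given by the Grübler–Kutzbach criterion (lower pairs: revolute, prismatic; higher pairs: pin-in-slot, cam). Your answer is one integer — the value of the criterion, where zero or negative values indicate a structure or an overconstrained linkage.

(L,J1,J2)=(1,0,0); link0 fixed
link1: (2,0,0)
link2: (3,0,0)
link3: (4,0,0)
R 0-1 [J1]: (4,1,0)
link4: (5,1,0)
R 1-4 [J1]: (5,2,0)
link5: (6,2,0)
PS 0-3 [J2]: (6,2,1)
link6: (7,2,1)
P 1-5 [J1]: (7,3,1)
PS 0-2 [J2]: (7,3,2)
link7: (8,3,2)
PS 5-7 [J2]: (8,3,3)
link8: (9,3,3)
P 8-6 [J1]: (9,4,3)
P 4-6 [J1]: (9,5,3)
P 7-3 [J1]: (9,6,3)
link9: (10,6,3)
PS 5-9 [J2]: (10,6,4)
Grübler: 3·9 − 2·6 − 4 = 11

M = 11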